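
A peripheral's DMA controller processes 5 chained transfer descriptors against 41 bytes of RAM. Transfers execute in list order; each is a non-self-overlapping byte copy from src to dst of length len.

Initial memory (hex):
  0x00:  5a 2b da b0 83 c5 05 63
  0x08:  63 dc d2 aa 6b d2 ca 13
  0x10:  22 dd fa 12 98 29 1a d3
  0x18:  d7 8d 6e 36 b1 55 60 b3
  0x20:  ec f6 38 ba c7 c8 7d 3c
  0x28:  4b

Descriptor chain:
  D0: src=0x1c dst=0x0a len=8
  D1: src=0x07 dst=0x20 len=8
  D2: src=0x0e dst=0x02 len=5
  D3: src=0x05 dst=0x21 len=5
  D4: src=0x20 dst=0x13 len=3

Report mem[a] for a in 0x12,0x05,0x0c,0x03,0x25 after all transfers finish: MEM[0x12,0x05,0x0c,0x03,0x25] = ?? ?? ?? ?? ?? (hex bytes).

D0: mem[0x0a..0x11] <- [b1 55 60 b3 ec f6 38 ba]
D1: mem[0x20..0x27] <- [63 63 dc b1 55 60 b3 ec]
D2: mem[0x02..0x06] <- [ec f6 38 ba fa]
D3: mem[0x21..0x25] <- [ba fa 63 63 dc]
D4: mem[0x13..0x15] <- [63 ba fa]
query mem[0x12]=0xfa, mem[0x05]=0xba, mem[0x0c]=0x60, mem[0x03]=0xf6, mem[0x25]=0xdc

MEM[0x12,0x05,0x0c,0x03,0x25] = fa ba 60 f6 dc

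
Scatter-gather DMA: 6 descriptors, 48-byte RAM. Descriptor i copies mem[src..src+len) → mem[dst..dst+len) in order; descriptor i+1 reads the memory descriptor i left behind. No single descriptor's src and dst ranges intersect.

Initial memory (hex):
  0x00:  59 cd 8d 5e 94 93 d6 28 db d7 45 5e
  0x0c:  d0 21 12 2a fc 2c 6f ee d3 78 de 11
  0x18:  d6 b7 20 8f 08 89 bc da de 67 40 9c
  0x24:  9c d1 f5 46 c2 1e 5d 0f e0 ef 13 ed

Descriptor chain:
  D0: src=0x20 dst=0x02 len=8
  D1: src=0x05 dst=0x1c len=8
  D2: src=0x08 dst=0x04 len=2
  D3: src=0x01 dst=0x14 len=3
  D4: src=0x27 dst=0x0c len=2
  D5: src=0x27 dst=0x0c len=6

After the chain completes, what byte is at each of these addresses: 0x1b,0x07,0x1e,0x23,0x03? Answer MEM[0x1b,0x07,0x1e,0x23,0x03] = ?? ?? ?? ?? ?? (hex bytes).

MEM[0x1b,0x07,0x1e,0x23,0x03] = 8f d1 d1 d0 67

D0: mem[0x02..0x09] <- [de 67 40 9c 9c d1 f5 46]
D1: mem[0x1c..0x23] <- [9c 9c d1 f5 46 45 5e d0]
D2: mem[0x04..0x05] <- [f5 46]
D3: mem[0x14..0x16] <- [cd de 67]
D4: mem[0x0c..0x0d] <- [46 c2]
D5: mem[0x0c..0x11] <- [46 c2 1e 5d 0f e0]
query mem[0x1b]=0x8f, mem[0x07]=0xd1, mem[0x1e]=0xd1, mem[0x23]=0xd0, mem[0x03]=0x67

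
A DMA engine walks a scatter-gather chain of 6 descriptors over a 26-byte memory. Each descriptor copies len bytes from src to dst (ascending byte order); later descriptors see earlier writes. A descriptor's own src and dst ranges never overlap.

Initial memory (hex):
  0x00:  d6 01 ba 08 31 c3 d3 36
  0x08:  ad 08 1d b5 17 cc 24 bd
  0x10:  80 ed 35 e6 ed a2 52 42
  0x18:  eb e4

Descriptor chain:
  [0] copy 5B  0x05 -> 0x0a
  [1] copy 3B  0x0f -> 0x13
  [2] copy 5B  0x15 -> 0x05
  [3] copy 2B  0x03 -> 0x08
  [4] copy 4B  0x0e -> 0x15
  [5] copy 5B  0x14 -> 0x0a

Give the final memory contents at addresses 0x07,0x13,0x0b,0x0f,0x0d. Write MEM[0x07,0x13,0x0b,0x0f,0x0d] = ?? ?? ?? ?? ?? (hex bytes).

  after D0: wrote 5B at 0x0a = c3d336ad08
  after D1: wrote 3B at 0x13 = bd80ed
  after D2: wrote 5B at 0x05 = ed5242ebe4
  after D3: wrote 2B at 0x08 = 0831
  after D4: wrote 4B at 0x15 = 08bd80ed
  after D5: wrote 5B at 0x0a = 8008bd80ed
query mem[0x07]=0x42, mem[0x13]=0xbd, mem[0x0b]=0x08, mem[0x0f]=0xbd, mem[0x0d]=0x80

MEM[0x07,0x13,0x0b,0x0f,0x0d] = 42 bd 08 bd 80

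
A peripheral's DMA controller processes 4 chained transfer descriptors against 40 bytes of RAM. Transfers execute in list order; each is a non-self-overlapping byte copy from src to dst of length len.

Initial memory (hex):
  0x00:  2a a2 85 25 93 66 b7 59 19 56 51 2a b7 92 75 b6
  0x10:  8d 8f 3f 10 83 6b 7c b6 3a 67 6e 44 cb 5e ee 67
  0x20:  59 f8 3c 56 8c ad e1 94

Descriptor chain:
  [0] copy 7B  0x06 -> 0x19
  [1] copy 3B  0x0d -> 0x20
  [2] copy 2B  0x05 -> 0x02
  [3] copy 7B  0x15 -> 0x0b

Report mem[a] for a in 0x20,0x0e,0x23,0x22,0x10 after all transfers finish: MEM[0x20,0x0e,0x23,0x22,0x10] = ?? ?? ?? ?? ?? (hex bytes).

  after D0: wrote 7B at 0x19 = b7591956512ab7
  after D1: wrote 3B at 0x20 = 9275b6
  after D2: wrote 2B at 0x02 = 66b7
  after D3: wrote 7B at 0x0b = 6b7cb63ab75919
query mem[0x20]=0x92, mem[0x0e]=0x3a, mem[0x23]=0x56, mem[0x22]=0xb6, mem[0x10]=0x59

MEM[0x20,0x0e,0x23,0x22,0x10] = 92 3a 56 b6 59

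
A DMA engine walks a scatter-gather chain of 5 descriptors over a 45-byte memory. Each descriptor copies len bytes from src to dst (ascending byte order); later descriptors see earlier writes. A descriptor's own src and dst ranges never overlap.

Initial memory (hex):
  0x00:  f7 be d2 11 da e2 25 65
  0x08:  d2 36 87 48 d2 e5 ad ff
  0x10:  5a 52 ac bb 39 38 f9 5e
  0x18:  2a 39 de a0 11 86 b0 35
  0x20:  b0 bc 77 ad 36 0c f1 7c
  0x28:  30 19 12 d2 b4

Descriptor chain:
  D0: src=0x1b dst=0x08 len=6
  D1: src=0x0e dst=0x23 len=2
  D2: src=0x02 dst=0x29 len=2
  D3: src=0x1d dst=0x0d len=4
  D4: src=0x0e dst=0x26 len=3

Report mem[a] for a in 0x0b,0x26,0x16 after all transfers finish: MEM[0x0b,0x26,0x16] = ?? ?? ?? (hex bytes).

MEM[0x0b,0x26,0x16] = b0 b0 f9

[0] 0x1b->0x08 len=6 : a0 11 86 b0 35 b0
[1] 0x0e->0x23 len=2 : ad ff
[2] 0x02->0x29 len=2 : d2 11
[3] 0x1d->0x0d len=4 : 86 b0 35 b0
[4] 0x0e->0x26 len=3 : b0 35 b0
query mem[0x0b]=0xb0, mem[0x26]=0xb0, mem[0x16]=0xf9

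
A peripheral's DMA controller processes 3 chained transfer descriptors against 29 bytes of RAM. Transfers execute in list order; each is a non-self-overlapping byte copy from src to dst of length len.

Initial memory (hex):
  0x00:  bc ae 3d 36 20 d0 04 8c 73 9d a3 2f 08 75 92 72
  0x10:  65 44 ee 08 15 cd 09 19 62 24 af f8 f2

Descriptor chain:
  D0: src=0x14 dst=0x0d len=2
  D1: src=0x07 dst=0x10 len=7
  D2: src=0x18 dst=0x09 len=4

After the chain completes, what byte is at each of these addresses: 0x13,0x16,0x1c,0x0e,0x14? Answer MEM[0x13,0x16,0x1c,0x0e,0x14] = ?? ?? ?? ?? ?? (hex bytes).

MEM[0x13,0x16,0x1c,0x0e,0x14] = a3 15 f2 cd 2f

D0: mem[0x0d..0x0e] <- [15 cd]
D1: mem[0x10..0x16] <- [8c 73 9d a3 2f 08 15]
D2: mem[0x09..0x0c] <- [62 24 af f8]
query mem[0x13]=0xa3, mem[0x16]=0x15, mem[0x1c]=0xf2, mem[0x0e]=0xcd, mem[0x14]=0x2f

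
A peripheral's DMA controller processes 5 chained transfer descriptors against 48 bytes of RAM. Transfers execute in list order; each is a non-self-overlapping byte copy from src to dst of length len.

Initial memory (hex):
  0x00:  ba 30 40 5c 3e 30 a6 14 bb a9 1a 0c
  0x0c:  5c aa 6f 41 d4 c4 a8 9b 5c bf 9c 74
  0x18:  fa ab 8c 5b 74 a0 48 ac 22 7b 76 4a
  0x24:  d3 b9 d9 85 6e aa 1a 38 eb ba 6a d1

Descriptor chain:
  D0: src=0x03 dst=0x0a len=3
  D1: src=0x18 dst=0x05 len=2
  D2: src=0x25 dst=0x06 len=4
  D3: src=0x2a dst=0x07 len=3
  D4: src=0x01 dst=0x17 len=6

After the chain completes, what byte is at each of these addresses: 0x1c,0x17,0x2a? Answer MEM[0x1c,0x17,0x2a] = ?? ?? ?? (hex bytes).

D0: mem[0x0a..0x0c] <- [5c 3e 30]
D1: mem[0x05..0x06] <- [fa ab]
D2: mem[0x06..0x09] <- [b9 d9 85 6e]
D3: mem[0x07..0x09] <- [1a 38 eb]
D4: mem[0x17..0x1c] <- [30 40 5c 3e fa b9]
query mem[0x1c]=0xb9, mem[0x17]=0x30, mem[0x2a]=0x1a

MEM[0x1c,0x17,0x2a] = b9 30 1a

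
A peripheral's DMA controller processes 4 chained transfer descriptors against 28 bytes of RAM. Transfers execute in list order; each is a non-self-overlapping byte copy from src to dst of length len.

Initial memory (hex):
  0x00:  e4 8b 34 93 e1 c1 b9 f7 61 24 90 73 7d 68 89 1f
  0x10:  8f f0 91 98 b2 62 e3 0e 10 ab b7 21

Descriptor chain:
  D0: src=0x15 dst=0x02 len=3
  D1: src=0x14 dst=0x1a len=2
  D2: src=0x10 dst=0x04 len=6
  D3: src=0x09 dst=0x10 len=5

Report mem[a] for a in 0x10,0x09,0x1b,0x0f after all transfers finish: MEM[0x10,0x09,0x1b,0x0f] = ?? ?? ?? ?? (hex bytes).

D0: mem[0x02..0x04] <- [62 e3 0e]
D1: mem[0x1a..0x1b] <- [b2 62]
D2: mem[0x04..0x09] <- [8f f0 91 98 b2 62]
D3: mem[0x10..0x14] <- [62 90 73 7d 68]
query mem[0x10]=0x62, mem[0x09]=0x62, mem[0x1b]=0x62, mem[0x0f]=0x1f

MEM[0x10,0x09,0x1b,0x0f] = 62 62 62 1f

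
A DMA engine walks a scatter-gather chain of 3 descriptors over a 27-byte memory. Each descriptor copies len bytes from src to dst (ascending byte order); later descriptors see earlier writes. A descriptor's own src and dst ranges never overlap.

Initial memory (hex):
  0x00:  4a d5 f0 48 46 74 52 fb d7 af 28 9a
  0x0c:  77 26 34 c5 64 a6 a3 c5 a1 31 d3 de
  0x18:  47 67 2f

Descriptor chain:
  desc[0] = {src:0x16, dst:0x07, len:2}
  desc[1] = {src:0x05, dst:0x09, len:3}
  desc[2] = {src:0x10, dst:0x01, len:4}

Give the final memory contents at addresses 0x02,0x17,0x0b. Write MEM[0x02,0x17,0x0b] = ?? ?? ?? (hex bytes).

  after D0: wrote 2B at 0x07 = d3de
  after D1: wrote 3B at 0x09 = 7452d3
  after D2: wrote 4B at 0x01 = 64a6a3c5
query mem[0x02]=0xa6, mem[0x17]=0xde, mem[0x0b]=0xd3

MEM[0x02,0x17,0x0b] = a6 de d3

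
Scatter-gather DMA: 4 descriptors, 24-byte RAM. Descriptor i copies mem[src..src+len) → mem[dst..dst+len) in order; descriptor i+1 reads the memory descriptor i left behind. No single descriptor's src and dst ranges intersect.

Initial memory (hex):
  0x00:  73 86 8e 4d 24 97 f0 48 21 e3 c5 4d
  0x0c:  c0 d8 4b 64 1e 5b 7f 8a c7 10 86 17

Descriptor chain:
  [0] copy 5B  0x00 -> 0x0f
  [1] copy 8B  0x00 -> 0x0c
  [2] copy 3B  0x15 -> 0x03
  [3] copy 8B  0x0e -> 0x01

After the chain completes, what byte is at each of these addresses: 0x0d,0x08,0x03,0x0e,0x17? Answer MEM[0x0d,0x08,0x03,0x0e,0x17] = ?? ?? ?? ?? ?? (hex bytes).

MEM[0x0d,0x08,0x03,0x0e,0x17] = 86 10 24 8e 17

D0: mem[0x0f..0x13] <- [73 86 8e 4d 24]
D1: mem[0x0c..0x13] <- [73 86 8e 4d 24 97 f0 48]
D2: mem[0x03..0x05] <- [10 86 17]
D3: mem[0x01..0x08] <- [8e 4d 24 97 f0 48 c7 10]
query mem[0x0d]=0x86, mem[0x08]=0x10, mem[0x03]=0x24, mem[0x0e]=0x8e, mem[0x17]=0x17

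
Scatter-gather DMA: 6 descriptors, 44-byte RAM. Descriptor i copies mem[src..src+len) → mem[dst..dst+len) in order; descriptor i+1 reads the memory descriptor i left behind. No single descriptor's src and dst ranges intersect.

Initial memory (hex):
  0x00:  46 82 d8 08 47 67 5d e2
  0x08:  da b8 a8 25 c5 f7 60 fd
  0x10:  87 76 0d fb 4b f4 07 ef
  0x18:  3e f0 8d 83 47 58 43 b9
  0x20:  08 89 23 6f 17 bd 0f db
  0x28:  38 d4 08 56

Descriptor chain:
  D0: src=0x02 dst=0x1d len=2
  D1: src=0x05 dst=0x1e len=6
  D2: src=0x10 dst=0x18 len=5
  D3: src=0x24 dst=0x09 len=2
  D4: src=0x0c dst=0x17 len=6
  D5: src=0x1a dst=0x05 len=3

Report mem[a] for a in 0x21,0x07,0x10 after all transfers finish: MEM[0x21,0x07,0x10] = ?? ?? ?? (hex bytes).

MEM[0x21,0x07,0x10] = da 76 87

D0: mem[0x1d..0x1e] <- [d8 08]
D1: mem[0x1e..0x23] <- [67 5d e2 da b8 a8]
D2: mem[0x18..0x1c] <- [87 76 0d fb 4b]
D3: mem[0x09..0x0a] <- [17 bd]
D4: mem[0x17..0x1c] <- [c5 f7 60 fd 87 76]
D5: mem[0x05..0x07] <- [fd 87 76]
query mem[0x21]=0xda, mem[0x07]=0x76, mem[0x10]=0x87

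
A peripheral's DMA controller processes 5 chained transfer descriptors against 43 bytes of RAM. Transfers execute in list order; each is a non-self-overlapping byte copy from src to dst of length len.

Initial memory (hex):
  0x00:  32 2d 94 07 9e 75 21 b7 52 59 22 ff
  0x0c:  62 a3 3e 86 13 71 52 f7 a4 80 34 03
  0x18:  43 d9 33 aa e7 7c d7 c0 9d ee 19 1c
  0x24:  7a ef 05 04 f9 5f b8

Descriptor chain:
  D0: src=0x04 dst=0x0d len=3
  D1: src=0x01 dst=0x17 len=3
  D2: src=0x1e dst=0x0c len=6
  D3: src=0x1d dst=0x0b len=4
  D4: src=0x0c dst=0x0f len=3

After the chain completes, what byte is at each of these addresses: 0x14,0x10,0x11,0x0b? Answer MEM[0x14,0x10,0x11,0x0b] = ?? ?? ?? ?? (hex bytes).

MEM[0x14,0x10,0x11,0x0b] = a4 c0 9d 7c

#0 dst[0x0d+3] := {0x9e,0x75,0x21}
#1 dst[0x17+3] := {0x2d,0x94,0x07}
#2 dst[0x0c+6] := {0xd7,0xc0,0x9d,0xee,0x19,0x1c}
#3 dst[0x0b+4] := {0x7c,0xd7,0xc0,0x9d}
#4 dst[0x0f+3] := {0xd7,0xc0,0x9d}
query mem[0x14]=0xa4, mem[0x10]=0xc0, mem[0x11]=0x9d, mem[0x0b]=0x7c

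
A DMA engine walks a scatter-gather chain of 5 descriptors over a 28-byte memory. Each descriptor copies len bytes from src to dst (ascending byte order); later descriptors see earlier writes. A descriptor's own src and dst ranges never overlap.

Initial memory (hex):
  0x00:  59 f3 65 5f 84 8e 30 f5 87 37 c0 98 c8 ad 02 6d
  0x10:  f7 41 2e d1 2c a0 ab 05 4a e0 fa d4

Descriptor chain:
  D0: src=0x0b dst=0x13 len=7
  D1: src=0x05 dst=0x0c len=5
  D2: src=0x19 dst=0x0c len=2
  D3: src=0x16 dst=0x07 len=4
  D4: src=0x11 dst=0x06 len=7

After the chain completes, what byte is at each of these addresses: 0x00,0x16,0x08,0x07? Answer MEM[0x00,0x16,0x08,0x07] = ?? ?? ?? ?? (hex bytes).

#0 dst[0x13+7] := {0x98,0xc8,0xad,0x02,0x6d,0xf7,0x41}
#1 dst[0x0c+5] := {0x8e,0x30,0xf5,0x87,0x37}
#2 dst[0x0c+2] := {0x41,0xfa}
#3 dst[0x07+4] := {0x02,0x6d,0xf7,0x41}
#4 dst[0x06+7] := {0x41,0x2e,0x98,0xc8,0xad,0x02,0x6d}
query mem[0x00]=0x59, mem[0x16]=0x02, mem[0x08]=0x98, mem[0x07]=0x2e

MEM[0x00,0x16,0x08,0x07] = 59 02 98 2e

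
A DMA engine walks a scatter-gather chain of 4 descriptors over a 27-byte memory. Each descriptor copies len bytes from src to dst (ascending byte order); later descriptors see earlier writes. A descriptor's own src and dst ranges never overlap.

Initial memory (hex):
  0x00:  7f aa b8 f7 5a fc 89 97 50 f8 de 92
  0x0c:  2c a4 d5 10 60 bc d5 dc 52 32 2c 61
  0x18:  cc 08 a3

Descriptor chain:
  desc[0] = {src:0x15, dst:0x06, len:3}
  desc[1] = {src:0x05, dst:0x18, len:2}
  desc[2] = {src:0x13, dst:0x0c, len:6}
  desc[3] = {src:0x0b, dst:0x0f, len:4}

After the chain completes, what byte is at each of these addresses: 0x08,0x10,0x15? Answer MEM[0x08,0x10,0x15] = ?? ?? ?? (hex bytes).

MEM[0x08,0x10,0x15] = 61 dc 32

[0] 0x15->0x06 len=3 : 32 2c 61
[1] 0x05->0x18 len=2 : fc 32
[2] 0x13->0x0c len=6 : dc 52 32 2c 61 fc
[3] 0x0b->0x0f len=4 : 92 dc 52 32
query mem[0x08]=0x61, mem[0x10]=0xdc, mem[0x15]=0x32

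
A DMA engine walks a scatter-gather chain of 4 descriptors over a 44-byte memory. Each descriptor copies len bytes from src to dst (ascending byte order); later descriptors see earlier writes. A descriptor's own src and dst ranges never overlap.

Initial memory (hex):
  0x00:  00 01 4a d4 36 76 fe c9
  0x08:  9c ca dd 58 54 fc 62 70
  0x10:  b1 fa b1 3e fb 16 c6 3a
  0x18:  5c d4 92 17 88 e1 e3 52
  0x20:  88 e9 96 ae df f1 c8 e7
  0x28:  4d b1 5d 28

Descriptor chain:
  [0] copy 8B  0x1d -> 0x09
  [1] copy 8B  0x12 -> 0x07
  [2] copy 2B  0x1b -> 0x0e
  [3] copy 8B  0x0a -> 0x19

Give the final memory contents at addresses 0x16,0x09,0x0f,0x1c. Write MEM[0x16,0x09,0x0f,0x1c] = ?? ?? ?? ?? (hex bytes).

D0: mem[0x09..0x10] <- [e1 e3 52 88 e9 96 ae df]
D1: mem[0x07..0x0e] <- [b1 3e fb 16 c6 3a 5c d4]
D2: mem[0x0e..0x0f] <- [17 88]
D3: mem[0x19..0x20] <- [16 c6 3a 5c 17 88 df fa]
query mem[0x16]=0xc6, mem[0x09]=0xfb, mem[0x0f]=0x88, mem[0x1c]=0x5c

MEM[0x16,0x09,0x0f,0x1c] = c6 fb 88 5c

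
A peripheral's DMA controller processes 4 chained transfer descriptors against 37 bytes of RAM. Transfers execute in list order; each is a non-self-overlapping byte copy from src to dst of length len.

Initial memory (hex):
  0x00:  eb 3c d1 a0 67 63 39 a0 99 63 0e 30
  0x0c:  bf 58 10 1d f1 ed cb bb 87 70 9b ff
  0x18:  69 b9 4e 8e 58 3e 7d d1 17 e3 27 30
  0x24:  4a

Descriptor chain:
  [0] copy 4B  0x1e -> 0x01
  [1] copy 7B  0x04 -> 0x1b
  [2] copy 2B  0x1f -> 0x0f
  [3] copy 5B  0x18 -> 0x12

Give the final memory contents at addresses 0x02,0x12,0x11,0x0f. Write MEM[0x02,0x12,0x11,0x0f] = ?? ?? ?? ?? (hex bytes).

  after D0: wrote 4B at 0x01 = 7dd117e3
  after D1: wrote 7B at 0x1b = e36339a099630e
  after D2: wrote 2B at 0x0f = 9963
  after D3: wrote 5B at 0x12 = 69b94ee363
query mem[0x02]=0xd1, mem[0x12]=0x69, mem[0x11]=0xed, mem[0x0f]=0x99

MEM[0x02,0x12,0x11,0x0f] = d1 69 ed 99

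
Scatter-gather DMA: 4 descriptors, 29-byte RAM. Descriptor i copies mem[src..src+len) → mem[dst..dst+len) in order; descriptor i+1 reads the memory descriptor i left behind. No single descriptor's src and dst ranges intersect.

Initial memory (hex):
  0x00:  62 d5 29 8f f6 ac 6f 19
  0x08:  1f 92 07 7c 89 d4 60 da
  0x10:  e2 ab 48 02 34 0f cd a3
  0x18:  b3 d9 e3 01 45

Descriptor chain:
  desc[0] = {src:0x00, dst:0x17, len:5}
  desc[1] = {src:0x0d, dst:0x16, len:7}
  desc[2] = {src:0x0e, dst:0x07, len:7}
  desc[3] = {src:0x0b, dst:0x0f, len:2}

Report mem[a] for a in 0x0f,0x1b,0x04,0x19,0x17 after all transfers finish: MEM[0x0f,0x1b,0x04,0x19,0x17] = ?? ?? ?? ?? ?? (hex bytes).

MEM[0x0f,0x1b,0x04,0x19,0x17] = 48 48 f6 e2 60

D0: mem[0x17..0x1b] <- [62 d5 29 8f f6]
D1: mem[0x16..0x1c] <- [d4 60 da e2 ab 48 02]
D2: mem[0x07..0x0d] <- [60 da e2 ab 48 02 34]
D3: mem[0x0f..0x10] <- [48 02]
query mem[0x0f]=0x48, mem[0x1b]=0x48, mem[0x04]=0xf6, mem[0x19]=0xe2, mem[0x17]=0x60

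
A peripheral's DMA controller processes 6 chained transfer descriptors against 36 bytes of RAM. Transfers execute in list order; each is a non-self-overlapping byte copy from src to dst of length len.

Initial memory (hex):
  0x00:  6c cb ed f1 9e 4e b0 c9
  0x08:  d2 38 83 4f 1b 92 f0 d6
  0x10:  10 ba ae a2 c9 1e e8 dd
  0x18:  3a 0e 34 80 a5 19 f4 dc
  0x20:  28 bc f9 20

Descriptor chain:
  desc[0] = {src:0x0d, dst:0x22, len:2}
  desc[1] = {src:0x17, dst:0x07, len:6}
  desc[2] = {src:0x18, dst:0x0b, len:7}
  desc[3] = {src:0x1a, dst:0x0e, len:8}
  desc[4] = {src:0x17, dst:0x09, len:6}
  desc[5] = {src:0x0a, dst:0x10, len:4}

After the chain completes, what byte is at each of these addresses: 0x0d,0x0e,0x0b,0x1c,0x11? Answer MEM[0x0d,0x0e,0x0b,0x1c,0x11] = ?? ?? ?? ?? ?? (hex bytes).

MEM[0x0d,0x0e,0x0b,0x1c,0x11] = 80 a5 0e a5 0e

D0: mem[0x22..0x23] <- [92 f0]
D1: mem[0x07..0x0c] <- [dd 3a 0e 34 80 a5]
D2: mem[0x0b..0x11] <- [3a 0e 34 80 a5 19 f4]
D3: mem[0x0e..0x15] <- [34 80 a5 19 f4 dc 28 bc]
D4: mem[0x09..0x0e] <- [dd 3a 0e 34 80 a5]
D5: mem[0x10..0x13] <- [3a 0e 34 80]
query mem[0x0d]=0x80, mem[0x0e]=0xa5, mem[0x0b]=0x0e, mem[0x1c]=0xa5, mem[0x11]=0x0e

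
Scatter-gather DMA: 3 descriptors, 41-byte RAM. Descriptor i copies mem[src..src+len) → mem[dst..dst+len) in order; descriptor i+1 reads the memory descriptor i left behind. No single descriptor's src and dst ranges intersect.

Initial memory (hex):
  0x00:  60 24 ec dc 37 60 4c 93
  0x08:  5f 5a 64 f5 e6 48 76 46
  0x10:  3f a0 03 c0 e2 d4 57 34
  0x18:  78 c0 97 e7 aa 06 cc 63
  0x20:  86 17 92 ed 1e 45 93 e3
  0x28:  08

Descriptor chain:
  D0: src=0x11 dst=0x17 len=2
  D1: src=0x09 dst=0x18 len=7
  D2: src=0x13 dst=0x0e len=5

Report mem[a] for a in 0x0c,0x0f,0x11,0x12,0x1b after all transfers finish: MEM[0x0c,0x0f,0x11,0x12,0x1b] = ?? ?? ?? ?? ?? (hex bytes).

MEM[0x0c,0x0f,0x11,0x12,0x1b] = e6 e2 57 a0 e6

[0] 0x11->0x17 len=2 : a0 03
[1] 0x09->0x18 len=7 : 5a 64 f5 e6 48 76 46
[2] 0x13->0x0e len=5 : c0 e2 d4 57 a0
query mem[0x0c]=0xe6, mem[0x0f]=0xe2, mem[0x11]=0x57, mem[0x12]=0xa0, mem[0x1b]=0xe6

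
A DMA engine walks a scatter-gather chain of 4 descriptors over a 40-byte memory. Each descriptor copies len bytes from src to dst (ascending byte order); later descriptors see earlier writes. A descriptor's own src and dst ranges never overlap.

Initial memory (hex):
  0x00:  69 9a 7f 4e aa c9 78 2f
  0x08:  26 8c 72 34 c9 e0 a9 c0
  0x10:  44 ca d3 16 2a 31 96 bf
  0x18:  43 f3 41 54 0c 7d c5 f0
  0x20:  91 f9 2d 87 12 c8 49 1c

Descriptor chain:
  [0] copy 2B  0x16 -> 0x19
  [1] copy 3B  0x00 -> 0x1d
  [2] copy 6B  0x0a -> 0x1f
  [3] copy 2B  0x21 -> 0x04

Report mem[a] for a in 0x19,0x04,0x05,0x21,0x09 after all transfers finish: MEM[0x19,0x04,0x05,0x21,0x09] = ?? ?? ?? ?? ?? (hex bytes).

MEM[0x19,0x04,0x05,0x21,0x09] = 96 c9 e0 c9 8c

D0: mem[0x19..0x1a] <- [96 bf]
D1: mem[0x1d..0x1f] <- [69 9a 7f]
D2: mem[0x1f..0x24] <- [72 34 c9 e0 a9 c0]
D3: mem[0x04..0x05] <- [c9 e0]
query mem[0x19]=0x96, mem[0x04]=0xc9, mem[0x05]=0xe0, mem[0x21]=0xc9, mem[0x09]=0x8c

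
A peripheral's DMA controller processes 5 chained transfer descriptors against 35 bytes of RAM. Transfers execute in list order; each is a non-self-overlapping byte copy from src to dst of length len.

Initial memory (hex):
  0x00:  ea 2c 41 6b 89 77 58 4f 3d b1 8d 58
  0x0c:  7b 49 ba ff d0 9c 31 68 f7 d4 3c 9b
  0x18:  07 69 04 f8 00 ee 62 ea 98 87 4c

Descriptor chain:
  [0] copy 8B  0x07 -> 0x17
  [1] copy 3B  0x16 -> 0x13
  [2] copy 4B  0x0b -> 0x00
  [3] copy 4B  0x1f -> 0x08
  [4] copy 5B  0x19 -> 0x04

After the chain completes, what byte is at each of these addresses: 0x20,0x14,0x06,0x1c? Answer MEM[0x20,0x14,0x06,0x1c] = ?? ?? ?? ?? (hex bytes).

[0] 0x07->0x17 len=8 : 4f 3d b1 8d 58 7b 49 ba
[1] 0x16->0x13 len=3 : 3c 4f 3d
[2] 0x0b->0x00 len=4 : 58 7b 49 ba
[3] 0x1f->0x08 len=4 : ea 98 87 4c
[4] 0x19->0x04 len=5 : b1 8d 58 7b 49
query mem[0x20]=0x98, mem[0x14]=0x4f, mem[0x06]=0x58, mem[0x1c]=0x7b

MEM[0x20,0x14,0x06,0x1c] = 98 4f 58 7b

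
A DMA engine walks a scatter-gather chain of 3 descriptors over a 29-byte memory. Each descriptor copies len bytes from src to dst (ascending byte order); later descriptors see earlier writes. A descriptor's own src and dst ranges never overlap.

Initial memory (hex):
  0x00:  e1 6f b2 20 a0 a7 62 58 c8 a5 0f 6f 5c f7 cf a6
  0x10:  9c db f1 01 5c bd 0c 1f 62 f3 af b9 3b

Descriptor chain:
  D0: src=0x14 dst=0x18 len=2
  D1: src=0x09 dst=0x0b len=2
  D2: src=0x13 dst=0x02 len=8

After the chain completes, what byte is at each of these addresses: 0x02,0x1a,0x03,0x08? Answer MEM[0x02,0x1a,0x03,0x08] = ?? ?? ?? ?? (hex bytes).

MEM[0x02,0x1a,0x03,0x08] = 01 af 5c bd

  after D0: wrote 2B at 0x18 = 5cbd
  after D1: wrote 2B at 0x0b = a50f
  after D2: wrote 8B at 0x02 = 015cbd0c1f5cbdaf
query mem[0x02]=0x01, mem[0x1a]=0xaf, mem[0x03]=0x5c, mem[0x08]=0xbd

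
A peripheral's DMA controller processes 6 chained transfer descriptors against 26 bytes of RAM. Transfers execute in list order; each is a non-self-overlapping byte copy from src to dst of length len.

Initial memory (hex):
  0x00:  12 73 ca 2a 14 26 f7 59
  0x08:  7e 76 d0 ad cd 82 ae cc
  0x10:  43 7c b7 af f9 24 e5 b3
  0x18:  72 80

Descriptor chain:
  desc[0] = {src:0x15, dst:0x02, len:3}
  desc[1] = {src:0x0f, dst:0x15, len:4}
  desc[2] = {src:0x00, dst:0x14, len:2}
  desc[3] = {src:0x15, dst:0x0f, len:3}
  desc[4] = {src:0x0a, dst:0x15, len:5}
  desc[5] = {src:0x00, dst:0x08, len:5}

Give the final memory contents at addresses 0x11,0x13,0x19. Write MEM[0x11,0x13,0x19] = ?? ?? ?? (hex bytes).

[0] 0x15->0x02 len=3 : 24 e5 b3
[1] 0x0f->0x15 len=4 : cc 43 7c b7
[2] 0x00->0x14 len=2 : 12 73
[3] 0x15->0x0f len=3 : 73 43 7c
[4] 0x0a->0x15 len=5 : d0 ad cd 82 ae
[5] 0x00->0x08 len=5 : 12 73 24 e5 b3
query mem[0x11]=0x7c, mem[0x13]=0xaf, mem[0x19]=0xae

MEM[0x11,0x13,0x19] = 7c af ae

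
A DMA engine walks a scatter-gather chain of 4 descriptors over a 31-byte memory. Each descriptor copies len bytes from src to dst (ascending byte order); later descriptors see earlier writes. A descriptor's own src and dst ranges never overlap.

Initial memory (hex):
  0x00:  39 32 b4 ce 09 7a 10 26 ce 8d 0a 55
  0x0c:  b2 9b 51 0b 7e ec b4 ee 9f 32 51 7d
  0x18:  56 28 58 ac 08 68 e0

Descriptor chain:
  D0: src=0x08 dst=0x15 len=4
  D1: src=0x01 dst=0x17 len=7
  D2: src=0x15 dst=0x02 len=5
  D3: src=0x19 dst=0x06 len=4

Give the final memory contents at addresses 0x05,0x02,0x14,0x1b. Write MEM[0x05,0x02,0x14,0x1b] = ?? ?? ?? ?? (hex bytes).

MEM[0x05,0x02,0x14,0x1b] = b4 ce 9f 7a

  after D0: wrote 4B at 0x15 = ce8d0a55
  after D1: wrote 7B at 0x17 = 32b4ce097a1026
  after D2: wrote 5B at 0x02 = ce8d32b4ce
  after D3: wrote 4B at 0x06 = ce097a10
query mem[0x05]=0xb4, mem[0x02]=0xce, mem[0x14]=0x9f, mem[0x1b]=0x7a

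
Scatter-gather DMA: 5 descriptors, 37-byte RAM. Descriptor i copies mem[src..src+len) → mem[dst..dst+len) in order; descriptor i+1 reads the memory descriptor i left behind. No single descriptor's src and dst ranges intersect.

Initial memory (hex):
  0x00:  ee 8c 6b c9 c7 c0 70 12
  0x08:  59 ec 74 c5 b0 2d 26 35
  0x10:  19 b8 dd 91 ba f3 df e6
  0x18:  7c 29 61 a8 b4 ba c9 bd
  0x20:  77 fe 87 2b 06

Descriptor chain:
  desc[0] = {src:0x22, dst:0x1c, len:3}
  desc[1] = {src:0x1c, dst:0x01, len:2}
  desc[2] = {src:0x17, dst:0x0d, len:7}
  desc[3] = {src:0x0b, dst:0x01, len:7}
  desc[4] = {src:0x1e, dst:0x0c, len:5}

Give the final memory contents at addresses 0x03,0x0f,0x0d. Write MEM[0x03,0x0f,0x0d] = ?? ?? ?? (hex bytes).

MEM[0x03,0x0f,0x0d] = e6 fe bd

#0 dst[0x1c+3] := {0x87,0x2b,0x06}
#1 dst[0x01+2] := {0x87,0x2b}
#2 dst[0x0d+7] := {0xe6,0x7c,0x29,0x61,0xa8,0x87,0x2b}
#3 dst[0x01+7] := {0xc5,0xb0,0xe6,0x7c,0x29,0x61,0xa8}
#4 dst[0x0c+5] := {0x06,0xbd,0x77,0xfe,0x87}
query mem[0x03]=0xe6, mem[0x0f]=0xfe, mem[0x0d]=0xbd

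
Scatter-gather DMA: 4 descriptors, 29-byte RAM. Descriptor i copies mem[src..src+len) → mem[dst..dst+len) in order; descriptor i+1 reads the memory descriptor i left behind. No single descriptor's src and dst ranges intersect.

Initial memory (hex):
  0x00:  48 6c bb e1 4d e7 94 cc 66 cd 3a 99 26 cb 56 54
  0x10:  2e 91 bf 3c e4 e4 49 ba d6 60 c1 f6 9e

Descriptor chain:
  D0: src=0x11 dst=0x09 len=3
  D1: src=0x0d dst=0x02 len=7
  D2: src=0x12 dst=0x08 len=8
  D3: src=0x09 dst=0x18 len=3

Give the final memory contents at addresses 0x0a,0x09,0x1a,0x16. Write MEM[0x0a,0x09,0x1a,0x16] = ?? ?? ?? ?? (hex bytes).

[0] 0x11->0x09 len=3 : 91 bf 3c
[1] 0x0d->0x02 len=7 : cb 56 54 2e 91 bf 3c
[2] 0x12->0x08 len=8 : bf 3c e4 e4 49 ba d6 60
[3] 0x09->0x18 len=3 : 3c e4 e4
query mem[0x0a]=0xe4, mem[0x09]=0x3c, mem[0x1a]=0xe4, mem[0x16]=0x49

MEM[0x0a,0x09,0x1a,0x16] = e4 3c e4 49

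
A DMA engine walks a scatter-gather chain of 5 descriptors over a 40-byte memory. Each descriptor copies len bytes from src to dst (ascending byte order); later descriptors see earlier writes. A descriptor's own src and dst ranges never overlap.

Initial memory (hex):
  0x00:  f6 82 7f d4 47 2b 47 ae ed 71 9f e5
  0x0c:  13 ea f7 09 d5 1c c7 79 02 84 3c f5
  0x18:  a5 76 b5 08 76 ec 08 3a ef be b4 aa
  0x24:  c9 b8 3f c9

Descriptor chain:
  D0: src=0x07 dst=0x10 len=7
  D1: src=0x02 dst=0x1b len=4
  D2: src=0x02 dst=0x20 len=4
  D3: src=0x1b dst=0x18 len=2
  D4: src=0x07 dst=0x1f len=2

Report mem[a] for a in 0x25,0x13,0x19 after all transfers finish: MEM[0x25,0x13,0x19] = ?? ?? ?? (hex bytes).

MEM[0x25,0x13,0x19] = b8 9f d4

D0: mem[0x10..0x16] <- [ae ed 71 9f e5 13 ea]
D1: mem[0x1b..0x1e] <- [7f d4 47 2b]
D2: mem[0x20..0x23] <- [7f d4 47 2b]
D3: mem[0x18..0x19] <- [7f d4]
D4: mem[0x1f..0x20] <- [ae ed]
query mem[0x25]=0xb8, mem[0x13]=0x9f, mem[0x19]=0xd4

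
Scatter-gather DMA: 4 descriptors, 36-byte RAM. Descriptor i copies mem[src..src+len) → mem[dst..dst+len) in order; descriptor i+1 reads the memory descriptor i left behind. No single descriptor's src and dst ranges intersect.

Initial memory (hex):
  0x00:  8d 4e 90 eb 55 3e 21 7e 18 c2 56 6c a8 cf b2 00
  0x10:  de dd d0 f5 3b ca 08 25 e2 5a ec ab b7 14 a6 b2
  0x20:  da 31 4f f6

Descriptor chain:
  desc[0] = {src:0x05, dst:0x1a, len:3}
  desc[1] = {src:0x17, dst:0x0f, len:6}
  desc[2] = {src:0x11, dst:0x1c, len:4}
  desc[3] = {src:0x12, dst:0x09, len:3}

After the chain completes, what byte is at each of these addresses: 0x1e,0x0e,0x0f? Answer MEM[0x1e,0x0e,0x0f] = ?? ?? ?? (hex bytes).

D0: mem[0x1a..0x1c] <- [3e 21 7e]
D1: mem[0x0f..0x14] <- [25 e2 5a 3e 21 7e]
D2: mem[0x1c..0x1f] <- [5a 3e 21 7e]
D3: mem[0x09..0x0b] <- [3e 21 7e]
query mem[0x1e]=0x21, mem[0x0e]=0xb2, mem[0x0f]=0x25

MEM[0x1e,0x0e,0x0f] = 21 b2 25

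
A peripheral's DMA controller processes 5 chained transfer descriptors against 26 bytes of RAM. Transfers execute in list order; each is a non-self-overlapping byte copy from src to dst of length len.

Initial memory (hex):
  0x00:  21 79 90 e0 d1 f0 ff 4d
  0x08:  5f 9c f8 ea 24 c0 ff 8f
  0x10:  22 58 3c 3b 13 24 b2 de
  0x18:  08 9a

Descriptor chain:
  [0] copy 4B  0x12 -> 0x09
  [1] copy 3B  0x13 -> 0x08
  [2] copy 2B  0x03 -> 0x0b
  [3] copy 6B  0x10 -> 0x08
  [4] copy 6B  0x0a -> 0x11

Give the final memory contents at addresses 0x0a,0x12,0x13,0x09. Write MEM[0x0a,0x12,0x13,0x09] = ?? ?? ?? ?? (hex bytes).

MEM[0x0a,0x12,0x13,0x09] = 3c 3b 13 58

  after D0: wrote 4B at 0x09 = 3c3b1324
  after D1: wrote 3B at 0x08 = 3b1324
  after D2: wrote 2B at 0x0b = e0d1
  after D3: wrote 6B at 0x08 = 22583c3b1324
  after D4: wrote 6B at 0x11 = 3c3b1324ff8f
query mem[0x0a]=0x3c, mem[0x12]=0x3b, mem[0x13]=0x13, mem[0x09]=0x58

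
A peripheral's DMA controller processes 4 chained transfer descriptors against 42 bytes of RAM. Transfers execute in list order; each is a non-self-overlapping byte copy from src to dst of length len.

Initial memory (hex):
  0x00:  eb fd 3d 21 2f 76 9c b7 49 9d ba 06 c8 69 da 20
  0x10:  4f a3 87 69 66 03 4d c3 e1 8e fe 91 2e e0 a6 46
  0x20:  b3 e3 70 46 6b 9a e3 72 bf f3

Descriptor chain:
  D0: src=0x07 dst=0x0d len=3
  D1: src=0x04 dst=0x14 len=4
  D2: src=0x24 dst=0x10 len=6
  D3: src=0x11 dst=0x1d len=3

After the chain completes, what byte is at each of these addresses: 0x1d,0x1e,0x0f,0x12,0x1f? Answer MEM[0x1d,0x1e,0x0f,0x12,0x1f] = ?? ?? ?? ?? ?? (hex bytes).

MEM[0x1d,0x1e,0x0f,0x12,0x1f] = 9a e3 9d e3 72

D0: mem[0x0d..0x0f] <- [b7 49 9d]
D1: mem[0x14..0x17] <- [2f 76 9c b7]
D2: mem[0x10..0x15] <- [6b 9a e3 72 bf f3]
D3: mem[0x1d..0x1f] <- [9a e3 72]
query mem[0x1d]=0x9a, mem[0x1e]=0xe3, mem[0x0f]=0x9d, mem[0x12]=0xe3, mem[0x1f]=0x72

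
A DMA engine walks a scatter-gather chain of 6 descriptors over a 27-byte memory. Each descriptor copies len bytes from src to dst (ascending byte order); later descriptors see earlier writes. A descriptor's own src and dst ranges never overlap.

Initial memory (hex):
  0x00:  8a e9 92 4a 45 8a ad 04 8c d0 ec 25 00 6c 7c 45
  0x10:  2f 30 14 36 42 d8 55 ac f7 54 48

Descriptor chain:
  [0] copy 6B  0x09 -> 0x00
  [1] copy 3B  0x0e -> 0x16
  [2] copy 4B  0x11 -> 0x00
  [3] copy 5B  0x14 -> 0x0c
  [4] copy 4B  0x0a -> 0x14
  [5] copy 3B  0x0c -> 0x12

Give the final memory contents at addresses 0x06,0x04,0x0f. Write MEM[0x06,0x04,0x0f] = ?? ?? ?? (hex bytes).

MEM[0x06,0x04,0x0f] = ad 6c 45

D0: mem[0x00..0x05] <- [d0 ec 25 00 6c 7c]
D1: mem[0x16..0x18] <- [7c 45 2f]
D2: mem[0x00..0x03] <- [30 14 36 42]
D3: mem[0x0c..0x10] <- [42 d8 7c 45 2f]
D4: mem[0x14..0x17] <- [ec 25 42 d8]
D5: mem[0x12..0x14] <- [42 d8 7c]
query mem[0x06]=0xad, mem[0x04]=0x6c, mem[0x0f]=0x45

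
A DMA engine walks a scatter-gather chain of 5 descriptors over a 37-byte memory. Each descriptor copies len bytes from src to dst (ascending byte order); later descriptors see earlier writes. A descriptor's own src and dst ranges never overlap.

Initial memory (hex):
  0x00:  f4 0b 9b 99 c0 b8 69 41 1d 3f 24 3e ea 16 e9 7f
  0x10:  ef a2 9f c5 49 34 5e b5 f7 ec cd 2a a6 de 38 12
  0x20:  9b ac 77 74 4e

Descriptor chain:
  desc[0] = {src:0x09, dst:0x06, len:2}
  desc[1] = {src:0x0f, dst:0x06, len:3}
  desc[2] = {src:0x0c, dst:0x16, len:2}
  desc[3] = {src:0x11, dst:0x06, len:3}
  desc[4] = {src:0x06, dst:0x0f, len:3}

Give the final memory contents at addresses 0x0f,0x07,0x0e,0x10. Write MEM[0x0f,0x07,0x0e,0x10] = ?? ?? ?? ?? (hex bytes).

[0] 0x09->0x06 len=2 : 3f 24
[1] 0x0f->0x06 len=3 : 7f ef a2
[2] 0x0c->0x16 len=2 : ea 16
[3] 0x11->0x06 len=3 : a2 9f c5
[4] 0x06->0x0f len=3 : a2 9f c5
query mem[0x0f]=0xa2, mem[0x07]=0x9f, mem[0x0e]=0xe9, mem[0x10]=0x9f

MEM[0x0f,0x07,0x0e,0x10] = a2 9f e9 9f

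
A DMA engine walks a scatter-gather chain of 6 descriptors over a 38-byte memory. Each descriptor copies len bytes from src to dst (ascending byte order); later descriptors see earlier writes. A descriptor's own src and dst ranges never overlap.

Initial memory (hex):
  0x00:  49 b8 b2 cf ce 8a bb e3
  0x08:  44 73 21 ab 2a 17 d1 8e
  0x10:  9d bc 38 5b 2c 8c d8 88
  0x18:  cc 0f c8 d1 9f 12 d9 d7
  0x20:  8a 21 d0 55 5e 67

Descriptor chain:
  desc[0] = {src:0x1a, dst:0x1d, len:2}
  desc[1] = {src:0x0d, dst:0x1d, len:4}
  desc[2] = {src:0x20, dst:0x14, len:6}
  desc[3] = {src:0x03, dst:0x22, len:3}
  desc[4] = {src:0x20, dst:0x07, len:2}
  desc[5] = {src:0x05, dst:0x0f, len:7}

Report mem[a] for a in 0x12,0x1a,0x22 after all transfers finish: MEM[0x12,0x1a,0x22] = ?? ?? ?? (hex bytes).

MEM[0x12,0x1a,0x22] = 21 c8 cf

D0: mem[0x1d..0x1e] <- [c8 d1]
D1: mem[0x1d..0x20] <- [17 d1 8e 9d]
D2: mem[0x14..0x19] <- [9d 21 d0 55 5e 67]
D3: mem[0x22..0x24] <- [cf ce 8a]
D4: mem[0x07..0x08] <- [9d 21]
D5: mem[0x0f..0x15] <- [8a bb 9d 21 73 21 ab]
query mem[0x12]=0x21, mem[0x1a]=0xc8, mem[0x22]=0xcf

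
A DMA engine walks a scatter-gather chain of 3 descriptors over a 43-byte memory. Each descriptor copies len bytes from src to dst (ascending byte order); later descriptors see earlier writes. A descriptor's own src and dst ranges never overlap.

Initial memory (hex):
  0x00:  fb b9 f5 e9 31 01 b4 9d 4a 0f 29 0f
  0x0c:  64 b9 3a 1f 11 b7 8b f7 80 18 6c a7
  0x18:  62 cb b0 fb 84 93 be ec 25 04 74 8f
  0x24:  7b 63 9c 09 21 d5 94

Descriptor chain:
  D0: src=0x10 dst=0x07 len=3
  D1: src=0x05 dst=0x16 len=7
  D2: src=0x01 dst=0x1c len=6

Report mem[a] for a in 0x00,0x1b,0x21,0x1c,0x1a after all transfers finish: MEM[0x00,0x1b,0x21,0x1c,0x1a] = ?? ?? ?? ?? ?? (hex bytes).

MEM[0x00,0x1b,0x21,0x1c,0x1a] = fb 29 b4 b9 8b

[0] 0x10->0x07 len=3 : 11 b7 8b
[1] 0x05->0x16 len=7 : 01 b4 11 b7 8b 29 0f
[2] 0x01->0x1c len=6 : b9 f5 e9 31 01 b4
query mem[0x00]=0xfb, mem[0x1b]=0x29, mem[0x21]=0xb4, mem[0x1c]=0xb9, mem[0x1a]=0x8b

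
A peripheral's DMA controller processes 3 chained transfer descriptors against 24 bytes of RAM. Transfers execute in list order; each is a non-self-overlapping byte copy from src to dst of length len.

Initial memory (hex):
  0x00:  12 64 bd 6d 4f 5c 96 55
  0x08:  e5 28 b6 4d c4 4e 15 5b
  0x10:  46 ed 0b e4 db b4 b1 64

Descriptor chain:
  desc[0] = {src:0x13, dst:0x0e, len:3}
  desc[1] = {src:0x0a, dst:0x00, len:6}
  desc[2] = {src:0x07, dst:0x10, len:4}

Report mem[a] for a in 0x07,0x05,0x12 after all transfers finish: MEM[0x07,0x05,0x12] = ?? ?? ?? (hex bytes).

  after D0: wrote 3B at 0x0e = e4dbb4
  after D1: wrote 6B at 0x00 = b64dc44ee4db
  after D2: wrote 4B at 0x10 = 55e528b6
query mem[0x07]=0x55, mem[0x05]=0xdb, mem[0x12]=0x28

MEM[0x07,0x05,0x12] = 55 db 28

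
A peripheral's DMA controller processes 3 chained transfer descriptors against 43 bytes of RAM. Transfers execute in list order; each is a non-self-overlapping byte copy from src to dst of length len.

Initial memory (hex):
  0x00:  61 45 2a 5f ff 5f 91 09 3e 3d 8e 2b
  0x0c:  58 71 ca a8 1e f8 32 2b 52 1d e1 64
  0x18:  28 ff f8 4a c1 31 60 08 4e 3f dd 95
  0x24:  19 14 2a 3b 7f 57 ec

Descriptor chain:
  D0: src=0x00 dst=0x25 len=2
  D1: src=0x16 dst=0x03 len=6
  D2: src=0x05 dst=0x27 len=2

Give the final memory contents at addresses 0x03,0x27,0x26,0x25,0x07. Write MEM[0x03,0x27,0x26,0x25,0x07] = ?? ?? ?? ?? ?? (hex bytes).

D0: mem[0x25..0x26] <- [61 45]
D1: mem[0x03..0x08] <- [e1 64 28 ff f8 4a]
D2: mem[0x27..0x28] <- [28 ff]
query mem[0x03]=0xe1, mem[0x27]=0x28, mem[0x26]=0x45, mem[0x25]=0x61, mem[0x07]=0xf8

MEM[0x03,0x27,0x26,0x25,0x07] = e1 28 45 61 f8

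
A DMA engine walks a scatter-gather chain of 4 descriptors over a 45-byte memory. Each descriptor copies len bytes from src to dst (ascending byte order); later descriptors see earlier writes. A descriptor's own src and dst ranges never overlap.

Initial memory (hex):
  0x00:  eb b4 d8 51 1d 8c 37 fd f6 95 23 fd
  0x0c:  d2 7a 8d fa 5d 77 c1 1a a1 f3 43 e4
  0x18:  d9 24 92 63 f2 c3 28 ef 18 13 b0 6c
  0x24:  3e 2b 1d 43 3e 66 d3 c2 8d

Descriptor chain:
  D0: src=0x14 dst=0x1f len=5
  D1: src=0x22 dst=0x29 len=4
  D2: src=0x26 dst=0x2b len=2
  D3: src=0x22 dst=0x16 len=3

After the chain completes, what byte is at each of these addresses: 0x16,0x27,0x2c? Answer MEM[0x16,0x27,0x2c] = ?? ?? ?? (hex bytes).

MEM[0x16,0x27,0x2c] = e4 43 43

#0 dst[0x1f+5] := {0xa1,0xf3,0x43,0xe4,0xd9}
#1 dst[0x29+4] := {0xe4,0xd9,0x3e,0x2b}
#2 dst[0x2b+2] := {0x1d,0x43}
#3 dst[0x16+3] := {0xe4,0xd9,0x3e}
query mem[0x16]=0xe4, mem[0x27]=0x43, mem[0x2c]=0x43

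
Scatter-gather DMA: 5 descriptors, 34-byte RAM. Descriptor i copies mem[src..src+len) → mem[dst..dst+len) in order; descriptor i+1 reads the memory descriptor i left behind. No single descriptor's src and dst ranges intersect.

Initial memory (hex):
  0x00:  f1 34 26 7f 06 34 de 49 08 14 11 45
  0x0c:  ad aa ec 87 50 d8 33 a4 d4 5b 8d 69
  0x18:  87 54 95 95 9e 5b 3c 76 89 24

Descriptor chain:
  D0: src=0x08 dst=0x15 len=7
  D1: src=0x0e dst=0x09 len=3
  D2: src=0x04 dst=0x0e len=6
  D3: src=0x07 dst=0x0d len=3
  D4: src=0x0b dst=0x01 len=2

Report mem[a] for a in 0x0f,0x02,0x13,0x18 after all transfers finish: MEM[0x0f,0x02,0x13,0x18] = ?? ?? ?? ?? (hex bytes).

MEM[0x0f,0x02,0x13,0x18] = ec ad ec 45

#0 dst[0x15+7] := {0x08,0x14,0x11,0x45,0xad,0xaa,0xec}
#1 dst[0x09+3] := {0xec,0x87,0x50}
#2 dst[0x0e+6] := {0x06,0x34,0xde,0x49,0x08,0xec}
#3 dst[0x0d+3] := {0x49,0x08,0xec}
#4 dst[0x01+2] := {0x50,0xad}
query mem[0x0f]=0xec, mem[0x02]=0xad, mem[0x13]=0xec, mem[0x18]=0x45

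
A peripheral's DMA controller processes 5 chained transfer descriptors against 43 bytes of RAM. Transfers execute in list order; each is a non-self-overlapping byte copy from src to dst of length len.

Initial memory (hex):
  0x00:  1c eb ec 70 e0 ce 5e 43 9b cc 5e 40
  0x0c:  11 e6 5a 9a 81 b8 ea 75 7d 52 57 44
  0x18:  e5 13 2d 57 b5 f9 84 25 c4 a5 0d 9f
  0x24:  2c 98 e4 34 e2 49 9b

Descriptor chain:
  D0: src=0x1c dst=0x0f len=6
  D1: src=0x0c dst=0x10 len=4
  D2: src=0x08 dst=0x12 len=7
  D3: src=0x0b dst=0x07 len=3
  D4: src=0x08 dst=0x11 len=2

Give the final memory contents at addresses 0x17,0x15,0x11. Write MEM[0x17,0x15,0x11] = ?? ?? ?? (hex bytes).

MEM[0x17,0x15,0x11] = e6 40 11

[0] 0x1c->0x0f len=6 : b5 f9 84 25 c4 a5
[1] 0x0c->0x10 len=4 : 11 e6 5a b5
[2] 0x08->0x12 len=7 : 9b cc 5e 40 11 e6 5a
[3] 0x0b->0x07 len=3 : 40 11 e6
[4] 0x08->0x11 len=2 : 11 e6
query mem[0x17]=0xe6, mem[0x15]=0x40, mem[0x11]=0x11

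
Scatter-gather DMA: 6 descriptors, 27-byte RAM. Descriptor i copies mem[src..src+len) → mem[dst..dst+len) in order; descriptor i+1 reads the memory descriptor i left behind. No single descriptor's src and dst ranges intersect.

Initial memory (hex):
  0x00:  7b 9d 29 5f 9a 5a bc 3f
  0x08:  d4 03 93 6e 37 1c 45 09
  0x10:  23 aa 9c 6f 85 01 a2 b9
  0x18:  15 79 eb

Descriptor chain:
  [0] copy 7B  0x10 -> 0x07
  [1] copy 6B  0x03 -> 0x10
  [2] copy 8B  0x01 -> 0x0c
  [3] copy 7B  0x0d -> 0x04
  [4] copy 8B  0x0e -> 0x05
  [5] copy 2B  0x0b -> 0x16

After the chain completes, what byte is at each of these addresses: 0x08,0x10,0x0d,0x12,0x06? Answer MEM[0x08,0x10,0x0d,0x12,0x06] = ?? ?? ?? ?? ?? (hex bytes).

#0 dst[0x07+7] := {0x23,0xaa,0x9c,0x6f,0x85,0x01,0xa2}
#1 dst[0x10+6] := {0x5f,0x9a,0x5a,0xbc,0x23,0xaa}
#2 dst[0x0c+8] := {0x9d,0x29,0x5f,0x9a,0x5a,0xbc,0x23,0xaa}
#3 dst[0x04+7] := {0x29,0x5f,0x9a,0x5a,0xbc,0x23,0xaa}
#4 dst[0x05+8] := {0x5f,0x9a,0x5a,0xbc,0x23,0xaa,0x23,0xaa}
#5 dst[0x16+2] := {0x23,0xaa}
query mem[0x08]=0xbc, mem[0x10]=0x5a, mem[0x0d]=0x29, mem[0x12]=0x23, mem[0x06]=0x9a

MEM[0x08,0x10,0x0d,0x12,0x06] = bc 5a 29 23 9a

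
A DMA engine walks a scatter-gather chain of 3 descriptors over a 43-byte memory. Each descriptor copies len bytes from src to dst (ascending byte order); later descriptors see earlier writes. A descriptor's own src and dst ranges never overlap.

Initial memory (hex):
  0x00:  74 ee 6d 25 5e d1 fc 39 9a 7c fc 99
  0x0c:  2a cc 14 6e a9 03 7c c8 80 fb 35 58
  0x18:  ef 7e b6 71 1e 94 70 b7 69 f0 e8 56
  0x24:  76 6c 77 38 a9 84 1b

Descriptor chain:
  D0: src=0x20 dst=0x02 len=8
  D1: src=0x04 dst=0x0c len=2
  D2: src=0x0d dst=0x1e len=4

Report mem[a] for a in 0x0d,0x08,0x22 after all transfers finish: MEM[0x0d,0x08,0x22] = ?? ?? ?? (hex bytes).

#0 dst[0x02+8] := {0x69,0xf0,0xe8,0x56,0x76,0x6c,0x77,0x38}
#1 dst[0x0c+2] := {0xe8,0x56}
#2 dst[0x1e+4] := {0x56,0x14,0x6e,0xa9}
query mem[0x0d]=0x56, mem[0x08]=0x77, mem[0x22]=0xe8

MEM[0x0d,0x08,0x22] = 56 77 e8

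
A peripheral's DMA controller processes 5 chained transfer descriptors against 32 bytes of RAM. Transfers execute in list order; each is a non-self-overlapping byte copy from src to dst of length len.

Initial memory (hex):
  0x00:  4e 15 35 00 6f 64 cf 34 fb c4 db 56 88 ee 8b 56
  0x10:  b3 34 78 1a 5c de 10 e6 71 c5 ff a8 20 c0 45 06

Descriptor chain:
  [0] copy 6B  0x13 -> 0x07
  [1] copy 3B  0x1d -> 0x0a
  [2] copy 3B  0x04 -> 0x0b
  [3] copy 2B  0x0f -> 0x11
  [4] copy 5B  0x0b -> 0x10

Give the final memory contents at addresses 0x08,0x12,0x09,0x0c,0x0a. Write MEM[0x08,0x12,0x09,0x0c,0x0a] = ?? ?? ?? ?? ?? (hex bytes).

[0] 0x13->0x07 len=6 : 1a 5c de 10 e6 71
[1] 0x1d->0x0a len=3 : c0 45 06
[2] 0x04->0x0b len=3 : 6f 64 cf
[3] 0x0f->0x11 len=2 : 56 b3
[4] 0x0b->0x10 len=5 : 6f 64 cf 8b 56
query mem[0x08]=0x5c, mem[0x12]=0xcf, mem[0x09]=0xde, mem[0x0c]=0x64, mem[0x0a]=0xc0

MEM[0x08,0x12,0x09,0x0c,0x0a] = 5c cf de 64 c0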